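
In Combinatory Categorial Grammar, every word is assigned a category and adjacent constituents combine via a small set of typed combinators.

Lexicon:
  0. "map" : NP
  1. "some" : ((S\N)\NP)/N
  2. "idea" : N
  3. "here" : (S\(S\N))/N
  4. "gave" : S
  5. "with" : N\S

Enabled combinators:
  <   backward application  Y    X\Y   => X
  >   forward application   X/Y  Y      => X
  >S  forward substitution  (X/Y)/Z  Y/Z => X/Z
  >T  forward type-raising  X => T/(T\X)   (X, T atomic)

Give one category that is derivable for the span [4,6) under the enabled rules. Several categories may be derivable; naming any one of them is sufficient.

[0,6] S   <
  [0,3] S\N   <
    [0,1] "map" : NP
    [1,3] (S\N)\NP   >
      [1,2] "some" : ((S\N)\NP)/N
      [2,3] "idea" : N
  [3,6] S\(S\N)   >
    [3,4] "here" : (S\(S\N))/N
    [4,6] N   <
      [4,5] "gave" : S
      [5,6] "with" : N\S

N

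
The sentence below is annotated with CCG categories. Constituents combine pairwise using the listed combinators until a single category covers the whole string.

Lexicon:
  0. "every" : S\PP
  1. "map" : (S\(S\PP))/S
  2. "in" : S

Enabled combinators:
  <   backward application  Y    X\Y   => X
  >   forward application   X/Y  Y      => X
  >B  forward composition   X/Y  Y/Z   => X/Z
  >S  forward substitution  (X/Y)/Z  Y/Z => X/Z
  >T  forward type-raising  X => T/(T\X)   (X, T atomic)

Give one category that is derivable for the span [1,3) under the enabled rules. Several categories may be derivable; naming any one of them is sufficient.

[0,3] S   <
  [0,1] "every" : S\PP
  [1,3] S\(S\PP)   >
    [1,2] "map" : (S\(S\PP))/S
    [2,3] "in" : S

S\(S\PP)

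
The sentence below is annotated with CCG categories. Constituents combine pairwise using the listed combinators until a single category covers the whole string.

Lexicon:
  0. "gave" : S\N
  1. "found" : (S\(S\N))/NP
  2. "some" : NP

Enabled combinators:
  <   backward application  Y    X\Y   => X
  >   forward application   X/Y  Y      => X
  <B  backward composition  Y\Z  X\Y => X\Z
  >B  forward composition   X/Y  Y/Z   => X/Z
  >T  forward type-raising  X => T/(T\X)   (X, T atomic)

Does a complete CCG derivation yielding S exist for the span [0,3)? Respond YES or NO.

YES

[0,3] S   <
  [0,1] "gave" : S\N
  [1,3] S\(S\N)   >
    [1,2] "found" : (S\(S\N))/NP
    [2,3] "some" : NP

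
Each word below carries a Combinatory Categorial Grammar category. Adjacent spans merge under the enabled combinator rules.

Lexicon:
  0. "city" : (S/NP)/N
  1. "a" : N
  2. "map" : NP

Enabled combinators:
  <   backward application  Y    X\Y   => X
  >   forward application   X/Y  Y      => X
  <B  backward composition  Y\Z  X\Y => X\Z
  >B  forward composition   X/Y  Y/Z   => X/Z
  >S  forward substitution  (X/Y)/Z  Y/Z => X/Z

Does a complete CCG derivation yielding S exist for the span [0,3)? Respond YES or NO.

YES

[0,3] S   >
  [0,2] S/NP   >
    [0,1] "city" : (S/NP)/N
    [1,2] "a" : N
  [2,3] "map" : NP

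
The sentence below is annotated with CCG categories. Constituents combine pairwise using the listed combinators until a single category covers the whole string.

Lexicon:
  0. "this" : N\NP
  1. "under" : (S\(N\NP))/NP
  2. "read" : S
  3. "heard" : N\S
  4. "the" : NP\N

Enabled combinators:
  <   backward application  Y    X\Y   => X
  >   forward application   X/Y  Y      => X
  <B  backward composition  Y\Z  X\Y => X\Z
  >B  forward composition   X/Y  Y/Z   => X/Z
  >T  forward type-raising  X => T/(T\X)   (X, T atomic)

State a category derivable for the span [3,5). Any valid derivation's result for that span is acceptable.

[0,5] S   <
  [0,1] "this" : N\NP
  [1,5] S\(N\NP)   >
    [1,2] "under" : (S\(N\NP))/NP
    [2,5] NP   >
      [2,3] NP/(NP\S)   >T
        [2,3] "read" : S
      [3,5] NP\S   <B
        [3,4] "heard" : N\S
        [4,5] "the" : NP\N

NP\S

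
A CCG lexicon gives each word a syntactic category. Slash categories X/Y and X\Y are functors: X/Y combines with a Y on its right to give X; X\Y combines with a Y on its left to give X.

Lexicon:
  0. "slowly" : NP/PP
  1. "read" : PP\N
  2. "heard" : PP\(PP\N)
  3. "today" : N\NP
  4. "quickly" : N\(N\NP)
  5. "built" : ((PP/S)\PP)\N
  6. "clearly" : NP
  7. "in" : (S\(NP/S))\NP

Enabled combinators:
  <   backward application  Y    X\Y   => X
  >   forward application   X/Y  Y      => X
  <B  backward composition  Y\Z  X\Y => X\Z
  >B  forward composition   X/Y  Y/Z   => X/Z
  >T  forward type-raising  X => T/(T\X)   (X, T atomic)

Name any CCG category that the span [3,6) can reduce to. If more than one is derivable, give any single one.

[0,8] S   <
  [0,6] NP/S   >B
    [0,1] "slowly" : NP/PP
    [1,6] PP/S   <
      [1,3] PP   <
        [1,2] "read" : PP\N
        [2,3] "heard" : PP\(PP\N)
      [3,6] (PP/S)\PP   <
        [3,5] N   <
          [3,4] "today" : N\NP
          [4,5] "quickly" : N\(N\NP)
        [5,6] "built" : ((PP/S)\PP)\N
  [6,8] S\(NP/S)   <
    [6,7] "clearly" : NP
    [7,8] "in" : (S\(NP/S))\NP

(PP/S)\PP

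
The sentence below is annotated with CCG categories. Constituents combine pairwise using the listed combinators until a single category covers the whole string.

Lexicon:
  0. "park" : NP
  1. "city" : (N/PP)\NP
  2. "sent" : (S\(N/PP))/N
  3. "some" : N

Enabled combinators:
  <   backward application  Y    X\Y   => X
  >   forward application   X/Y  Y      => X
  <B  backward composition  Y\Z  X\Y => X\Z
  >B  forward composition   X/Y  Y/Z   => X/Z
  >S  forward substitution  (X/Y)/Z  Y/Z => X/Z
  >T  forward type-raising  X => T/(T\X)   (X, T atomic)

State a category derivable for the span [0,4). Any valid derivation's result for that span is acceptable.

[0,4] S   <
  [0,2] N/PP   <
    [0,1] "park" : NP
    [1,2] "city" : (N/PP)\NP
  [2,4] S\(N/PP)   >
    [2,3] "sent" : (S\(N/PP))/N
    [3,4] "some" : N

S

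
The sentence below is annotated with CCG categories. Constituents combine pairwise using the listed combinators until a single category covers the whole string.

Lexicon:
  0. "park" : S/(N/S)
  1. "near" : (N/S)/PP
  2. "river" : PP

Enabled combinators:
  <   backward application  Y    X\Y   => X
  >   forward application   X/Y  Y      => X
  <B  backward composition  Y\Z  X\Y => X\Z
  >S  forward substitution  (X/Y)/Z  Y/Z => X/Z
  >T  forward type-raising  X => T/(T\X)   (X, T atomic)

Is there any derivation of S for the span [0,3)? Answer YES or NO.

[0,3] S   >
  [0,1] "park" : S/(N/S)
  [1,3] N/S   >
    [1,2] "near" : (N/S)/PP
    [2,3] "river" : PP

YES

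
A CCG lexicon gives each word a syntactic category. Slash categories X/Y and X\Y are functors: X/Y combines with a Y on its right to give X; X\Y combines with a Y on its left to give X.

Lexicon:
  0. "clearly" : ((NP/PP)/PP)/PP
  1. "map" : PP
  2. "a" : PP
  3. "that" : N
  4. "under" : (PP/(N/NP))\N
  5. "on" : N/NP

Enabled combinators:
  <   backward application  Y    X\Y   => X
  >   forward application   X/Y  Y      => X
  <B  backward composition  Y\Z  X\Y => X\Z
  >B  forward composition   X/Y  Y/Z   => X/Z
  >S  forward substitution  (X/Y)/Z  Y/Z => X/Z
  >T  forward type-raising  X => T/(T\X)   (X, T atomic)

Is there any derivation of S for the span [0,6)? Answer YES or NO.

((NP/PP)/PP)/PP PP PP N (PP/(N/NP))\N N/NP
CKY chart[0,6] = {N/(N\NP), NP, NP/(NP\NP), NP/(PP\PP), PP/(PP\NP), S/(S\NP)}; S ∉ chart

NO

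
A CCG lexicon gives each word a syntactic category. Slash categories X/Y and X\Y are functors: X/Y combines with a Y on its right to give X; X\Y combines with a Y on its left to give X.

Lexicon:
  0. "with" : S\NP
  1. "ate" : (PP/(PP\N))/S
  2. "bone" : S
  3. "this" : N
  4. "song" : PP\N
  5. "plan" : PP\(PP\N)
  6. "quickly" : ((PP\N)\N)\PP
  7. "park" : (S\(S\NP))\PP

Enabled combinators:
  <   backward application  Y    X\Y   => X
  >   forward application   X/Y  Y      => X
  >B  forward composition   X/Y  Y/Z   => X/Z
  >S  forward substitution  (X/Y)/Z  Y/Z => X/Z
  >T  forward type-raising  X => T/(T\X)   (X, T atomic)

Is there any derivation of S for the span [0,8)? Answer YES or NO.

YES

[0,8] S   <
  [0,1] "with" : S\NP
  [1,8] S\(S\NP)   <
    [1,7] PP   >
      [1,3] PP/(PP\N)   >
        [1,2] "ate" : (PP/(PP\N))/S
        [2,3] "bone" : S
      [3,7] PP\N   <
        [3,4] "this" : N
        [4,7] (PP\N)\N   <
          [4,6] PP   <
            [4,5] "song" : PP\N
            [5,6] "plan" : PP\(PP\N)
          [6,7] "quickly" : ((PP\N)\N)\PP
    [7,8] "park" : (S\(S\NP))\PP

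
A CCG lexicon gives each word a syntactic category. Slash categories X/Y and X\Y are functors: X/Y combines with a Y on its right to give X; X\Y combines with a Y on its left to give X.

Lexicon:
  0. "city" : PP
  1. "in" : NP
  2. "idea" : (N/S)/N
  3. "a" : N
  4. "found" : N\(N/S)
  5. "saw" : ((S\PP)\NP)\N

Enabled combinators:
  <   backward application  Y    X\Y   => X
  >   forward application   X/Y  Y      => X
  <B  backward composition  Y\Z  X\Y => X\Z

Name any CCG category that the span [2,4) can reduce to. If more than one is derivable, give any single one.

[0,6] S   <
  [0,1] "city" : PP
  [1,6] S\PP   <
    [1,2] "in" : NP
    [2,6] (S\PP)\NP   <
      [2,5] N   <
        [2,4] N/S   >
          [2,3] "idea" : (N/S)/N
          [3,4] "a" : N
        [4,5] "found" : N\(N/S)
      [5,6] "saw" : ((S\PP)\NP)\N

N/S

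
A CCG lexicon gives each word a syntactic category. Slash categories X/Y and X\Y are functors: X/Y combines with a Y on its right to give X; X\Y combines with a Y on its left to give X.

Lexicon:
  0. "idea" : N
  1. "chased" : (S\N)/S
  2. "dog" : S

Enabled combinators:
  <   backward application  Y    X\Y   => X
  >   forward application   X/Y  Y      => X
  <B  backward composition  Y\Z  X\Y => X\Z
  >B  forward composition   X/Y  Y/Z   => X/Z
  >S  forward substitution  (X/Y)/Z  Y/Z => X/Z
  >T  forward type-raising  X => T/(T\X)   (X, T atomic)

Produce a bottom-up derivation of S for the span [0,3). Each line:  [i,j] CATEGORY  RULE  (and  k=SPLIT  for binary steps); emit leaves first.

[0,1] N  lex  "idea"
[0,1] S/(S\N)  >T
[1,2] (S\N)/S  lex  "chased"
[2,3] S  lex  "dog"
[1,3] S\N  >  k=2
[0,3] S  >  k=1

[0,3] S   >
  [0,1] S/(S\N)   >T
    [0,1] "idea" : N
  [1,3] S\N   >
    [1,2] "chased" : (S\N)/S
    [2,3] "dog" : S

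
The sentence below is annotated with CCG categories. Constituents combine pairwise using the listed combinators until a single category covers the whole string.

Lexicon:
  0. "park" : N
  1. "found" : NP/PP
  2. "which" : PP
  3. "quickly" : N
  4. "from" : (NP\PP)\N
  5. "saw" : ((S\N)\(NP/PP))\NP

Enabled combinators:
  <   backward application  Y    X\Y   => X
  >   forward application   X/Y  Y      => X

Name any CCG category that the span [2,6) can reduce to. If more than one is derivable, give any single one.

[0,6] S   <
  [0,1] "park" : N
  [1,6] S\N   <
    [1,2] "found" : NP/PP
    [2,6] (S\N)\(NP/PP)   <
      [2,5] NP   <
        [2,3] "which" : PP
        [3,5] NP\PP   <
          [3,4] "quickly" : N
          [4,5] "from" : (NP\PP)\N
      [5,6] "saw" : ((S\N)\(NP/PP))\NP

(S\N)\(NP/PP)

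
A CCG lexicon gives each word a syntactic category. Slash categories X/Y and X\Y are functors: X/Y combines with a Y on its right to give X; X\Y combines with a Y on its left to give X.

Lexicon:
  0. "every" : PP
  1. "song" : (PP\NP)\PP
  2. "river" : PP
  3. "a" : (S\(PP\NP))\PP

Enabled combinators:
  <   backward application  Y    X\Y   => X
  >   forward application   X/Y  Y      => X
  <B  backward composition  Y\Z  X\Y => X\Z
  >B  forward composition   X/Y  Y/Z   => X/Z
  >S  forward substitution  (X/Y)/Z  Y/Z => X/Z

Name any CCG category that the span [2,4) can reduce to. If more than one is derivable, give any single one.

S\(PP\NP)

[0,4] S   <
  [0,2] PP\NP   <
    [0,1] "every" : PP
    [1,2] "song" : (PP\NP)\PP
  [2,4] S\(PP\NP)   <
    [2,3] "river" : PP
    [3,4] "a" : (S\(PP\NP))\PP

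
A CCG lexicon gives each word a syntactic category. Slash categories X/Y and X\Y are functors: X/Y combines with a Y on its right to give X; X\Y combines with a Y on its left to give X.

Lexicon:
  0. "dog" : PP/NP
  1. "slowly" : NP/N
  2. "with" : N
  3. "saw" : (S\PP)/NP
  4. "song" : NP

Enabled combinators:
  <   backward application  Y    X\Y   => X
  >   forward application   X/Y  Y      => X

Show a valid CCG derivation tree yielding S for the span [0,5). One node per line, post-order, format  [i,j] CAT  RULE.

[0,5] S   <
  [0,3] PP   >
    [0,1] "dog" : PP/NP
    [1,3] NP   >
      [1,2] "slowly" : NP/N
      [2,3] "with" : N
  [3,5] S\PP   >
    [3,4] "saw" : (S\PP)/NP
    [4,5] "song" : NP

[0,1] PP/NP  lex  "dog"
[1,2] NP/N  lex  "slowly"
[2,3] N  lex  "with"
[1,3] NP  >  k=2
[0,3] PP  >  k=1
[3,4] (S\PP)/NP  lex  "saw"
[4,5] NP  lex  "song"
[3,5] S\PP  >  k=4
[0,5] S  <  k=3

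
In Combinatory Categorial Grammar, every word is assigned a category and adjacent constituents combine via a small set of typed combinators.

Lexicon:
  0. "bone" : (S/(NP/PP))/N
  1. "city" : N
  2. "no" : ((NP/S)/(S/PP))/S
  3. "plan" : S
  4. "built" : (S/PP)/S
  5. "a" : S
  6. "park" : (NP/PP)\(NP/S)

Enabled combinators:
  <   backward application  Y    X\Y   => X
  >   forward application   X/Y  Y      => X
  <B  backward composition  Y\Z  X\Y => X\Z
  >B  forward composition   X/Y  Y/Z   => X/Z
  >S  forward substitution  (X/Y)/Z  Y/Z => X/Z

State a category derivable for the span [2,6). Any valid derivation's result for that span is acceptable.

[0,7] S   >
  [0,2] S/(NP/PP)   >
    [0,1] "bone" : (S/(NP/PP))/N
    [1,2] "city" : N
  [2,7] NP/PP   <
    [2,6] NP/S   >
      [2,4] (NP/S)/(S/PP)   >
        [2,3] "no" : ((NP/S)/(S/PP))/S
        [3,4] "plan" : S
      [4,6] S/PP   >
        [4,5] "built" : (S/PP)/S
        [5,6] "a" : S
    [6,7] "park" : (NP/PP)\(NP/S)

NP/S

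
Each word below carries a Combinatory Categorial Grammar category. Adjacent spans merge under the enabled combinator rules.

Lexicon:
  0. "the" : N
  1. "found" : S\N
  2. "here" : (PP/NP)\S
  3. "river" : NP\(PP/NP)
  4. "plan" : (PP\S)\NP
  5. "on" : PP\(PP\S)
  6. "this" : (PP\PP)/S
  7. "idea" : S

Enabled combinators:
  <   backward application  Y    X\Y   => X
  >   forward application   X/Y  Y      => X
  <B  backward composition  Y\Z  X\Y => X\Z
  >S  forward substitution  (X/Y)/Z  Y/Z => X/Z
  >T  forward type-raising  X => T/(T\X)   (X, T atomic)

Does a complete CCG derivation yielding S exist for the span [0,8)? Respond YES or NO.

N S\N (PP/NP)\S NP\(PP/NP) (PP\S)\NP PP\(PP\S) (PP\PP)/S S
CKY chart[0,8] = {N/(N\PP), NP/(NP\PP), PP, PP/(PP\PP), S/(S\PP)}; S ∉ chart

NO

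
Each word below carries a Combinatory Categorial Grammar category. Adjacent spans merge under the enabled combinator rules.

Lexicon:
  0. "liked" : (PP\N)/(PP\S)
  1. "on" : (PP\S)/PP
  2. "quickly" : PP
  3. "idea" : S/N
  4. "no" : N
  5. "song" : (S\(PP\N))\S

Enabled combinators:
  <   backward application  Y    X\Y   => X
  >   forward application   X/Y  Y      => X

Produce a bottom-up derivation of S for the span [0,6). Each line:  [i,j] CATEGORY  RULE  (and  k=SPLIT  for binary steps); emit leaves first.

[0,1] (PP\N)/(PP\S)  lex  "liked"
[1,2] (PP\S)/PP  lex  "on"
[2,3] PP  lex  "quickly"
[1,3] PP\S  >  k=2
[0,3] PP\N  >  k=1
[3,4] S/N  lex  "idea"
[4,5] N  lex  "no"
[3,5] S  >  k=4
[5,6] (S\(PP\N))\S  lex  "song"
[3,6] S\(PP\N)  <  k=5
[0,6] S  <  k=3

[0,6] S   <
  [0,3] PP\N   >
    [0,1] "liked" : (PP\N)/(PP\S)
    [1,3] PP\S   >
      [1,2] "on" : (PP\S)/PP
      [2,3] "quickly" : PP
  [3,6] S\(PP\N)   <
    [3,5] S   >
      [3,4] "idea" : S/N
      [4,5] "no" : N
    [5,6] "song" : (S\(PP\N))\S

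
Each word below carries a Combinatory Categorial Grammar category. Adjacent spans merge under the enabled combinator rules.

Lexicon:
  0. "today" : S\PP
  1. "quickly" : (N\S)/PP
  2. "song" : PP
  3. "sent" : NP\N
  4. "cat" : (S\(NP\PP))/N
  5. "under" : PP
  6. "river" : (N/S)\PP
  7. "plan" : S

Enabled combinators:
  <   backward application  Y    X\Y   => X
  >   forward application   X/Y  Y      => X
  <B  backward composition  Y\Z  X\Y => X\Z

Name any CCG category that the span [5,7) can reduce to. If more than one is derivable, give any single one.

N/S

[0,8] S   <
  [0,4] NP\PP   <B
    [0,3] N\PP   <B
      [0,1] "today" : S\PP
      [1,3] N\S   >
        [1,2] "quickly" : (N\S)/PP
        [2,3] "song" : PP
    [3,4] "sent" : NP\N
  [4,8] S\(NP\PP)   >
    [4,5] "cat" : (S\(NP\PP))/N
    [5,8] N   >
      [5,7] N/S   <
        [5,6] "under" : PP
        [6,7] "river" : (N/S)\PP
      [7,8] "plan" : S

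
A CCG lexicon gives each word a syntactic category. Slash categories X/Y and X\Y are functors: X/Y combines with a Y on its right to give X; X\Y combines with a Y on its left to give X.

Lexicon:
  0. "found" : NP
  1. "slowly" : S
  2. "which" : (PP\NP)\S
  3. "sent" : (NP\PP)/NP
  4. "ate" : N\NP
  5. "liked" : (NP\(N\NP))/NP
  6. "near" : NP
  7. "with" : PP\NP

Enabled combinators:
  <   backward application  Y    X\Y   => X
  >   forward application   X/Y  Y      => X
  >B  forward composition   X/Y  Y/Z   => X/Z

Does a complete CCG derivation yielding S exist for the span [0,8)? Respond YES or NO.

NO

NP S (PP\NP)\S (NP\PP)/NP N\NP (NP\(N\NP))/NP NP PP\NP
CKY chart[0,8] = {PP}; S ∉ chart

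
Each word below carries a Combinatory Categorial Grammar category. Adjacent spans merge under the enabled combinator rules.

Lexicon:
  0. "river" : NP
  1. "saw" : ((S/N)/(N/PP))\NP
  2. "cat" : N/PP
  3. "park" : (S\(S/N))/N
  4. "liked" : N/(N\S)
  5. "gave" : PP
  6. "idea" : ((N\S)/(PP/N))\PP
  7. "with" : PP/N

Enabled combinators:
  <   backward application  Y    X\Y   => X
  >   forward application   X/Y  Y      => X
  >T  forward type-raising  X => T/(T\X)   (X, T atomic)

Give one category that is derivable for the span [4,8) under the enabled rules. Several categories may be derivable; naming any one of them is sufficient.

[0,8] S   <
  [0,3] S/N   >
    [0,2] (S/N)/(N/PP)   <
      [0,1] "river" : NP
      [1,2] "saw" : ((S/N)/(N/PP))\NP
    [2,3] "cat" : N/PP
  [3,8] S\(S/N)   >
    [3,4] "park" : (S\(S/N))/N
    [4,8] N   >
      [4,5] "liked" : N/(N\S)
      [5,8] N\S   >
        [5,7] (N\S)/(PP/N)   <
          [5,6] "gave" : PP
          [6,7] "idea" : ((N\S)/(PP/N))\PP
        [7,8] "with" : PP/N

N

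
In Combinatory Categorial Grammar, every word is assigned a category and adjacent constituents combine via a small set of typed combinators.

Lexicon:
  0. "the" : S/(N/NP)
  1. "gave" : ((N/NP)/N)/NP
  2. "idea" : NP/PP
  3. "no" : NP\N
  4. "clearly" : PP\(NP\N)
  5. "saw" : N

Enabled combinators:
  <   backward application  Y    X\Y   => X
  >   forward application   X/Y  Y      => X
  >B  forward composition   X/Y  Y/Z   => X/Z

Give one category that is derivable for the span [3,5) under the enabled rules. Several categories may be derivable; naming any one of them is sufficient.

[0,6] S   >
  [0,1] "the" : S/(N/NP)
  [1,6] N/NP   >
    [1,5] (N/NP)/N   >
      [1,2] "gave" : ((N/NP)/N)/NP
      [2,5] NP   >
        [2,3] "idea" : NP/PP
        [3,5] PP   <
          [3,4] "no" : NP\N
          [4,5] "clearly" : PP\(NP\N)
    [5,6] "saw" : N

PP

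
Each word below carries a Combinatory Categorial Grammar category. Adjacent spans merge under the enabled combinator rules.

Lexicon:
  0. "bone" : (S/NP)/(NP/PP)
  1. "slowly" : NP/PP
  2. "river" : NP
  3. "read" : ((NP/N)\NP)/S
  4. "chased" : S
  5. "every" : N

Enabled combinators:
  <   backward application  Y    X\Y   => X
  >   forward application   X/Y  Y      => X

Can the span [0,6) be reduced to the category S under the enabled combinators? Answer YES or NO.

YES

[0,6] S   >
  [0,2] S/NP   >
    [0,1] "bone" : (S/NP)/(NP/PP)
    [1,2] "slowly" : NP/PP
  [2,6] NP   >
    [2,5] NP/N   <
      [2,3] "river" : NP
      [3,5] (NP/N)\NP   >
        [3,4] "read" : ((NP/N)\NP)/S
        [4,5] "chased" : S
    [5,6] "every" : N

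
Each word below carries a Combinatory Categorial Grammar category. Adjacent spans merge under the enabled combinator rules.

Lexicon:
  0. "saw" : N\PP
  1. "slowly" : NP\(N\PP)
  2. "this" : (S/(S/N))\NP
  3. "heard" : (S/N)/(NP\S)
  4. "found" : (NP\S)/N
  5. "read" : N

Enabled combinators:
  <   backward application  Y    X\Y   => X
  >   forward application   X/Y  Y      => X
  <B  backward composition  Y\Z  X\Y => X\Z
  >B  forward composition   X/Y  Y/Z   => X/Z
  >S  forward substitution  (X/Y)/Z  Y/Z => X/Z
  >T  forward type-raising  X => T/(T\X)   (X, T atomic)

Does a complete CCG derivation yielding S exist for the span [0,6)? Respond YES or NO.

[0,6] S   >
  [0,3] S/(S/N)   <
    [0,2] NP   <
      [0,1] "saw" : N\PP
      [1,2] "slowly" : NP\(N\PP)
    [2,3] "this" : (S/(S/N))\NP
  [3,6] S/N   >
    [3,4] "heard" : (S/N)/(NP\S)
    [4,6] NP\S   >
      [4,5] "found" : (NP\S)/N
      [5,6] "read" : N

YES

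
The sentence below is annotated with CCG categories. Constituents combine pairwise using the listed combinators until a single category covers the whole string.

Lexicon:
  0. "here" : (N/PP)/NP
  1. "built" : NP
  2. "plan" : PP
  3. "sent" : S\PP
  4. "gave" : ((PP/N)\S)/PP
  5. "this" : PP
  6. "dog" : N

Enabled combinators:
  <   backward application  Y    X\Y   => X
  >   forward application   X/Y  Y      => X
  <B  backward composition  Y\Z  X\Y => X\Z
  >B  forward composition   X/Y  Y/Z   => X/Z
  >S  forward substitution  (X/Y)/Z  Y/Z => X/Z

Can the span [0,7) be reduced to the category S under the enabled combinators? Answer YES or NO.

NO

(N/PP)/NP NP PP S\PP ((PP/N)\S)/PP PP N
CKY chart[0,7] = {N}; S ∉ chart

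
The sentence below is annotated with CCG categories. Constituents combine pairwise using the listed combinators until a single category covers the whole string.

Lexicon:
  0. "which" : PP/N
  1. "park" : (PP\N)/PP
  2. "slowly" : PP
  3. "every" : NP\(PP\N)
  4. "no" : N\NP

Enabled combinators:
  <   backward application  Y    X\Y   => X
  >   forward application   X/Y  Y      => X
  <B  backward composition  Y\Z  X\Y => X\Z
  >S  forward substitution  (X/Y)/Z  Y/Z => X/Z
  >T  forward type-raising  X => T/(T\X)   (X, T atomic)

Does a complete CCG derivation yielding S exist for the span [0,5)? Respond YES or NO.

NO

PP/N (PP\N)/PP PP NP\(PP\N) N\NP
CKY chart[0,5] = {N/(N\PP), NP/(NP\PP), PP, PP/(PP\PP), S/(S\PP)}; S ∉ chart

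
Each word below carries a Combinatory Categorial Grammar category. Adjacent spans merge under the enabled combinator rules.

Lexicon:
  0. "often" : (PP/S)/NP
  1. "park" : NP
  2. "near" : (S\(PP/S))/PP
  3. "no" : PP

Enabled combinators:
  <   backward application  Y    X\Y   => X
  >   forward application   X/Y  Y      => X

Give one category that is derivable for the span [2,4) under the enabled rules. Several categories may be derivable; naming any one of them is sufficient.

[0,4] S   <
  [0,2] PP/S   >
    [0,1] "often" : (PP/S)/NP
    [1,2] "park" : NP
  [2,4] S\(PP/S)   >
    [2,3] "near" : (S\(PP/S))/PP
    [3,4] "no" : PP

S\(PP/S)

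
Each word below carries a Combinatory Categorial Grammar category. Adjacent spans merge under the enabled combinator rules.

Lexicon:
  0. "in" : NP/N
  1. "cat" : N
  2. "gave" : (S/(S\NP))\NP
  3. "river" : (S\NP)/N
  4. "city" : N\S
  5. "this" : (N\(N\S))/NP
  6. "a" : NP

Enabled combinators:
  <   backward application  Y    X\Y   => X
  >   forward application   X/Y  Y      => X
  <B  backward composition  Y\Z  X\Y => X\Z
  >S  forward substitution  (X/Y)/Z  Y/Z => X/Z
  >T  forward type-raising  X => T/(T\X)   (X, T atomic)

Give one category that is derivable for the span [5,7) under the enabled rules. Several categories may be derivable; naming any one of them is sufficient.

N\(N\S)

[0,7] S   >
  [0,3] S/(S\NP)   <
    [0,2] NP   >
      [0,1] "in" : NP/N
      [1,2] "cat" : N
    [2,3] "gave" : (S/(S\NP))\NP
  [3,7] S\NP   >
    [3,4] "river" : (S\NP)/N
    [4,7] N   <
      [4,5] "city" : N\S
      [5,7] N\(N\S)   >
        [5,6] "this" : (N\(N\S))/NP
        [6,7] "a" : NP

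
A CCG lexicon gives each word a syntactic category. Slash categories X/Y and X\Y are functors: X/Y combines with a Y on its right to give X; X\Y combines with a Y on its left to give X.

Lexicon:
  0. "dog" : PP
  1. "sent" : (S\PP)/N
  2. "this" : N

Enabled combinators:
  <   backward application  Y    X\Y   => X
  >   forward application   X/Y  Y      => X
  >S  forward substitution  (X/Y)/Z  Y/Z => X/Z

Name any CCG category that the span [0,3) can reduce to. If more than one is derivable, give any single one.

[0,3] S   <
  [0,1] "dog" : PP
  [1,3] S\PP   >
    [1,2] "sent" : (S\PP)/N
    [2,3] "this" : N

S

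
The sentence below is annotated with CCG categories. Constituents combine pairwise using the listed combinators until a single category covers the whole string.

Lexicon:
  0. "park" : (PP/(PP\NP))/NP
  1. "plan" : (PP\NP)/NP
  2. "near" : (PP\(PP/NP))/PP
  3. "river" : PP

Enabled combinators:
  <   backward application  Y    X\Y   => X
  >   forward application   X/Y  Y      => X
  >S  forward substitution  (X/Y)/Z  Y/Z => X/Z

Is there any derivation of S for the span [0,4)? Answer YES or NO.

NO

(PP/(PP\NP))/NP (PP\NP)/NP (PP\(PP/NP))/PP PP
CKY chart[0,4] = {PP}; S ∉ chart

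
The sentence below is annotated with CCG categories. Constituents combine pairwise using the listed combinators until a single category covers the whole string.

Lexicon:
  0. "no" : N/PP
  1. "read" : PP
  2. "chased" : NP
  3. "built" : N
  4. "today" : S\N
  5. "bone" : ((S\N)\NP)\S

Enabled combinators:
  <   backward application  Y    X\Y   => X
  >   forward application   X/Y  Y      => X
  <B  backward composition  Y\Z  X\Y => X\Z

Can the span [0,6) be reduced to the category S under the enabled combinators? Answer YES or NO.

[0,6] S   <
  [0,2] N   >
    [0,1] "no" : N/PP
    [1,2] "read" : PP
  [2,6] S\N   <
    [2,3] "chased" : NP
    [3,6] (S\N)\NP   <
      [3,5] S   <
        [3,4] "built" : N
        [4,5] "today" : S\N
      [5,6] "bone" : ((S\N)\NP)\S

YES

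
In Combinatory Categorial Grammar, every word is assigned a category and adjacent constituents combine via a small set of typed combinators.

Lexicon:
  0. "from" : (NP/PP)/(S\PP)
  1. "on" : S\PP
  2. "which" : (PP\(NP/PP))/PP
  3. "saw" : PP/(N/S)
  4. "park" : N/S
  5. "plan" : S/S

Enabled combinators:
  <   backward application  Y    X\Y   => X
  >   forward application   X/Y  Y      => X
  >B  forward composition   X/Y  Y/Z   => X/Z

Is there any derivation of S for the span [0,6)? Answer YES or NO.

NO

(NP/PP)/(S\PP) S\PP (PP\(NP/PP))/PP PP/(N/S) N/S S/S
CKY chart[0,6] = {PP}; S ∉ chart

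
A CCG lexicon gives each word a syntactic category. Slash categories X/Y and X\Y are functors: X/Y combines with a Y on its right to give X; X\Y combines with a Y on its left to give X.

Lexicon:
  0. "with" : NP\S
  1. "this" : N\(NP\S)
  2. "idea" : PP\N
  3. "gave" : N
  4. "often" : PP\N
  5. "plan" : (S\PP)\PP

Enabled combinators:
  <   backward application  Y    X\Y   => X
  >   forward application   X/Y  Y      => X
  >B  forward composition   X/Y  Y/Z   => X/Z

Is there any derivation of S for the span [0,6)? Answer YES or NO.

[0,6] S   <
  [0,3] PP   <
    [0,2] N   <
      [0,1] "with" : NP\S
      [1,2] "this" : N\(NP\S)
    [2,3] "idea" : PP\N
  [3,6] S\PP   <
    [3,5] PP   <
      [3,4] "gave" : N
      [4,5] "often" : PP\N
    [5,6] "plan" : (S\PP)\PP

YES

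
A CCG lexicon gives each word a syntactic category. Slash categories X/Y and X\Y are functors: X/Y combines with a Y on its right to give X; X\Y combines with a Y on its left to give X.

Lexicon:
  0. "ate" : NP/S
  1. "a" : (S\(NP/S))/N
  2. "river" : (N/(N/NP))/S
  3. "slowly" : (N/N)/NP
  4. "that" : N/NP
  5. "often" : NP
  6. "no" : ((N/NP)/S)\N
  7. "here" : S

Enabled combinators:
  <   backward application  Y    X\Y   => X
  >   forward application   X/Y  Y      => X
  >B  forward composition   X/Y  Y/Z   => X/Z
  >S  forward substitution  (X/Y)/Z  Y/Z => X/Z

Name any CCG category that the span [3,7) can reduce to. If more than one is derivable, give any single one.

[0,8] S   <
  [0,1] "ate" : NP/S
  [1,8] S\(NP/S)   >
    [1,2] "a" : (S\(NP/S))/N
    [2,8] N   >
      [2,7] N/S   >S
        [2,3] "river" : (N/(N/NP))/S
        [3,7] (N/NP)/S   <
          [3,6] N   >
            [3,5] N/NP   >S
              [3,4] "slowly" : (N/N)/NP
              [4,5] "that" : N/NP
            [5,6] "often" : NP
          [6,7] "no" : ((N/NP)/S)\N
      [7,8] "here" : S

(N/NP)/S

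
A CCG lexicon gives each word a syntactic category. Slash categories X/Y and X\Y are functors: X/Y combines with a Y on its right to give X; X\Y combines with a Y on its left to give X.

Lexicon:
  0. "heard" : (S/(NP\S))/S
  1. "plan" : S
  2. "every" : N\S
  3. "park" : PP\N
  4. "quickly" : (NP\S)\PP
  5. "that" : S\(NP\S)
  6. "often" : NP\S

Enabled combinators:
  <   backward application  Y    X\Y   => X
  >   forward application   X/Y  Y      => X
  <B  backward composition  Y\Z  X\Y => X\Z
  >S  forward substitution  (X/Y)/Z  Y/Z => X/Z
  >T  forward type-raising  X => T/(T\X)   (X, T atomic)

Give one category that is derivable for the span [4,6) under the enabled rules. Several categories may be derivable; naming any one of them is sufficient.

[0,7] S   >
  [0,6] S/(NP\S)   >
    [0,1] "heard" : (S/(NP\S))/S
    [1,6] S   <
      [1,4] PP   <
        [1,3] N   <
          [1,2] "plan" : S
          [2,3] "every" : N\S
        [3,4] "park" : PP\N
      [4,6] S\PP   <B
        [4,5] "quickly" : (NP\S)\PP
        [5,6] "that" : S\(NP\S)
  [6,7] "often" : NP\S

S\PP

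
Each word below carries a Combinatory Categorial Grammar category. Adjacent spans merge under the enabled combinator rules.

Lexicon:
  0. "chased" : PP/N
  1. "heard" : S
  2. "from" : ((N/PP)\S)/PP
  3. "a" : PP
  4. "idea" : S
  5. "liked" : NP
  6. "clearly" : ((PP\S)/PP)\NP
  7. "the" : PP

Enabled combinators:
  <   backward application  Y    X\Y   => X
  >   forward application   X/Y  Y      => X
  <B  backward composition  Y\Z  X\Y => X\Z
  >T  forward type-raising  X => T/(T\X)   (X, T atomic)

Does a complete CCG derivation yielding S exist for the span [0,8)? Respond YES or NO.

NO

PP/N S ((N/PP)\S)/PP PP S NP ((PP\S)/PP)\NP PP
CKY chart[0,8] = {N/(N\PP), NP/(NP\PP), PP, PP/(PP\PP), S/(S\PP)}; S ∉ chart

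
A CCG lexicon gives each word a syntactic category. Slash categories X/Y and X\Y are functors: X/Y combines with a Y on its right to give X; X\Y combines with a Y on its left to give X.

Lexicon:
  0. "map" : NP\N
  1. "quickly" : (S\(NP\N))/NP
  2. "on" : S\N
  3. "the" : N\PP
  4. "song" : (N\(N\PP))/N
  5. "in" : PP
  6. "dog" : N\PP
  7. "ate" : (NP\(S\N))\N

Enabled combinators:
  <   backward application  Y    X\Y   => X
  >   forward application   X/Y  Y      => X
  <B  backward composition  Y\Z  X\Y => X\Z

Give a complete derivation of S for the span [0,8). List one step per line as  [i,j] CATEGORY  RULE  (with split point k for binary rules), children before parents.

[0,8] S   <
  [0,1] "map" : NP\N
  [1,8] S\(NP\N)   >
    [1,2] "quickly" : (S\(NP\N))/NP
    [2,8] NP   <
      [2,3] "on" : S\N
      [3,8] NP\(S\N)   <
        [3,7] N   <
          [3,4] "the" : N\PP
          [4,7] N\(N\PP)   >
            [4,5] "song" : (N\(N\PP))/N
            [5,7] N   <
              [5,6] "in" : PP
              [6,7] "dog" : N\PP
        [7,8] "ate" : (NP\(S\N))\N

[0,1] NP\N  lex  "map"
[1,2] (S\(NP\N))/NP  lex  "quickly"
[2,3] S\N  lex  "on"
[3,4] N\PP  lex  "the"
[4,5] (N\(N\PP))/N  lex  "song"
[5,6] PP  lex  "in"
[6,7] N\PP  lex  "dog"
[5,7] N  <  k=6
[4,7] N\(N\PP)  >  k=5
[3,7] N  <  k=4
[7,8] (NP\(S\N))\N  lex  "ate"
[3,8] NP\(S\N)  <  k=7
[2,8] NP  <  k=3
[1,8] S\(NP\N)  >  k=2
[0,8] S  <  k=1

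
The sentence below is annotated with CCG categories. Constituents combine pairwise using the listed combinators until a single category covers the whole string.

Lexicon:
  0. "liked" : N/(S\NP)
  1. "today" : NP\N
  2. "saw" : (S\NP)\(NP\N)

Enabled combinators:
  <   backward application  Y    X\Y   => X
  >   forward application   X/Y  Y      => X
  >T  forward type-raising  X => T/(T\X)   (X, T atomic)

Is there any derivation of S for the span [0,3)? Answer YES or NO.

NO

N/(S\NP) NP\N (S\NP)\(NP\N)
CKY chart[0,3] = {N, N/(N\N), NP/(NP\N), PP/(PP\N), S/(S\N)}; S ∉ chart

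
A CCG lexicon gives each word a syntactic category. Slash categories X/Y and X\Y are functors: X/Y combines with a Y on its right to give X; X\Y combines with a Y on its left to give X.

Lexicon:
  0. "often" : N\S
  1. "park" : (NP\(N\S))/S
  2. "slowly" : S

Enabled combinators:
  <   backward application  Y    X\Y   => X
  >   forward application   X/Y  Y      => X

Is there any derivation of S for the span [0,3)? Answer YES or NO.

NO

N\S (NP\(N\S))/S S
CKY chart[0,3] = {NP}; S ∉ chart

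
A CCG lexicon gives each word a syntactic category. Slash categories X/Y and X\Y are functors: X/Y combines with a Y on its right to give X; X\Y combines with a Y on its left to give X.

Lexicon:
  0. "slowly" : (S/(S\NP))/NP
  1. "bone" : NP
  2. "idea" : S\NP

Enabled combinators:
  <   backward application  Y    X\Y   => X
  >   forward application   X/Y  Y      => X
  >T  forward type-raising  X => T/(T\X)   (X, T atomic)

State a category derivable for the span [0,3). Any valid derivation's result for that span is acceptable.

S

[0,3] S   >
  [0,2] S/(S\NP)   >
    [0,1] "slowly" : (S/(S\NP))/NP
    [1,2] "bone" : NP
  [2,3] "idea" : S\NP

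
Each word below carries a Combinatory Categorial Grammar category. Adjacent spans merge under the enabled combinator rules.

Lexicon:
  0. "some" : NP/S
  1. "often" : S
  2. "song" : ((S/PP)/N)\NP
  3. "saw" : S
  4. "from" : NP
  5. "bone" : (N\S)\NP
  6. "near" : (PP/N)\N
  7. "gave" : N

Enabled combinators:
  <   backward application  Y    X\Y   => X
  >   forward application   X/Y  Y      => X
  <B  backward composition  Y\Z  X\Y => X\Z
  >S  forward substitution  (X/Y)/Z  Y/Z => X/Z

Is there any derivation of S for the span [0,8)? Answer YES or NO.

YES

[0,8] S   >
  [0,7] S/N   >S
    [0,3] (S/PP)/N   <
      [0,2] NP   >
        [0,1] "some" : NP/S
        [1,2] "often" : S
      [2,3] "song" : ((S/PP)/N)\NP
    [3,7] PP/N   <
      [3,6] N   <
        [3,4] "saw" : S
        [4,6] N\S   <
          [4,5] "from" : NP
          [5,6] "bone" : (N\S)\NP
      [6,7] "near" : (PP/N)\N
  [7,8] "gave" : N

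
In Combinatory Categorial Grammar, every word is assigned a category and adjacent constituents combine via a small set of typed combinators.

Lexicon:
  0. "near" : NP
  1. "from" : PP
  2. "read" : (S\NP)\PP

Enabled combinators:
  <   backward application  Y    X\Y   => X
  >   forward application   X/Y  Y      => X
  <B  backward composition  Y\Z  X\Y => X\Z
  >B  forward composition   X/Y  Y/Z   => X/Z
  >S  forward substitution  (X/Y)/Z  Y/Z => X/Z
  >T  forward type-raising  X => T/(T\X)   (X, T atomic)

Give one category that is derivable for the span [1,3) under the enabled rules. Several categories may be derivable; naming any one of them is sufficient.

S\NP

[0,3] S   >
  [0,1] S/(S\NP)   >T
    [0,1] "near" : NP
  [1,3] S\NP   <
    [1,2] "from" : PP
    [2,3] "read" : (S\NP)\PP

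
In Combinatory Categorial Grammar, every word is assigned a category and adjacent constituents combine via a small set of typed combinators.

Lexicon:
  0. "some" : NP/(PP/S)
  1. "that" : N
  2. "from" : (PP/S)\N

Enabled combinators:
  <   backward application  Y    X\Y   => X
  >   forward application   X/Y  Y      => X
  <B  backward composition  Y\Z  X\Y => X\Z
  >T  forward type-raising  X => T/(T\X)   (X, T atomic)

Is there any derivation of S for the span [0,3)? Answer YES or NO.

NP/(PP/S) N (PP/S)\N
CKY chart[0,3] = {N/(N\NP), NP, NP/(NP\NP), PP/(PP\NP), S/(S\NP)}; S ∉ chart

NO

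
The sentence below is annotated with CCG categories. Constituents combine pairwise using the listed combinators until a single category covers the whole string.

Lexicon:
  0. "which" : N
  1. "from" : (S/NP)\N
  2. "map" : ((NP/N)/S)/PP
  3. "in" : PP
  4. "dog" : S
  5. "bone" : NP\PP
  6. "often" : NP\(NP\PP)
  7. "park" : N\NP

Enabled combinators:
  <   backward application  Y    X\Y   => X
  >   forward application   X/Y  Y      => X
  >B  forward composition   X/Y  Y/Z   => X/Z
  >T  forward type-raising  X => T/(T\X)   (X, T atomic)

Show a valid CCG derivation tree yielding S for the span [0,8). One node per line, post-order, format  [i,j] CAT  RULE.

[0,8] S   >
  [0,5] S/N   >B
    [0,2] S/NP   <
      [0,1] "which" : N
      [1,2] "from" : (S/NP)\N
    [2,5] NP/N   >
      [2,4] (NP/N)/S   >
        [2,3] "map" : ((NP/N)/S)/PP
        [3,4] "in" : PP
      [4,5] "dog" : S
  [5,8] N   <
    [5,7] NP   <
      [5,6] "bone" : NP\PP
      [6,7] "often" : NP\(NP\PP)
    [7,8] "park" : N\NP

[0,1] N  lex  "which"
[1,2] (S/NP)\N  lex  "from"
[0,2] S/NP  <  k=1
[2,3] ((NP/N)/S)/PP  lex  "map"
[3,4] PP  lex  "in"
[2,4] (NP/N)/S  >  k=3
[4,5] S  lex  "dog"
[2,5] NP/N  >  k=4
[0,5] S/N  >B  k=2
[5,6] NP\PP  lex  "bone"
[6,7] NP\(NP\PP)  lex  "often"
[5,7] NP  <  k=6
[7,8] N\NP  lex  "park"
[5,8] N  <  k=7
[0,8] S  >  k=5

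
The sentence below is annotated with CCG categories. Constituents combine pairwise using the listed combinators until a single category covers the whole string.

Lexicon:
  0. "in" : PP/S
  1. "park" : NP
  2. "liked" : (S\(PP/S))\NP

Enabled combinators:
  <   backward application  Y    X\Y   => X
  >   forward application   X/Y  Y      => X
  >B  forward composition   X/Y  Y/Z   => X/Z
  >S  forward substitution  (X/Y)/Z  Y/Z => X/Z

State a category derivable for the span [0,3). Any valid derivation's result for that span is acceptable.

S

[0,3] S   <
  [0,1] "in" : PP/S
  [1,3] S\(PP/S)   <
    [1,2] "park" : NP
    [2,3] "liked" : (S\(PP/S))\NP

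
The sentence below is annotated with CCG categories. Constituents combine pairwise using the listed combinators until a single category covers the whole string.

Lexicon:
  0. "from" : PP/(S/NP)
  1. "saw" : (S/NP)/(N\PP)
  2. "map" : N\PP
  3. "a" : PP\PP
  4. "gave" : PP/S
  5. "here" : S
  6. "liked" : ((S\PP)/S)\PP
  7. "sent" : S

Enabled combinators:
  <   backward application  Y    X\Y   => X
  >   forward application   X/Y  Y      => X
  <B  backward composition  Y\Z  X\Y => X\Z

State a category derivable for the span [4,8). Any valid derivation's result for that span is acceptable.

[0,8] S   <
  [0,3] PP   >
    [0,1] "from" : PP/(S/NP)
    [1,3] S/NP   >
      [1,2] "saw" : (S/NP)/(N\PP)
      [2,3] "map" : N\PP
  [3,8] S\PP   <B
    [3,4] "a" : PP\PP
    [4,8] S\PP   >
      [4,7] (S\PP)/S   <
        [4,6] PP   >
          [4,5] "gave" : PP/S
          [5,6] "here" : S
        [6,7] "liked" : ((S\PP)/S)\PP
      [7,8] "sent" : S

S\PP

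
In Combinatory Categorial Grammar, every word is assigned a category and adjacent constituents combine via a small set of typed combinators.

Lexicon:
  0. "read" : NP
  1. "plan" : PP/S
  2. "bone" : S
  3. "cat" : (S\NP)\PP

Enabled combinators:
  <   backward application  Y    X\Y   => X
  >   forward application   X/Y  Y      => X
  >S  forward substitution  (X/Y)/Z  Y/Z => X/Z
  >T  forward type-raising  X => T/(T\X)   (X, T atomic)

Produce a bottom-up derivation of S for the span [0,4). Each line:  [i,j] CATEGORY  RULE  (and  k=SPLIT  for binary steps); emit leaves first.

[0,1] NP  lex  "read"
[1,2] PP/S  lex  "plan"
[2,3] S  lex  "bone"
[1,3] PP  >  k=2
[3,4] (S\NP)\PP  lex  "cat"
[1,4] S\NP  <  k=3
[0,4] S  <  k=1

[0,4] S   <
  [0,1] "read" : NP
  [1,4] S\NP   <
    [1,3] PP   >
      [1,2] "plan" : PP/S
      [2,3] "bone" : S
    [3,4] "cat" : (S\NP)\PP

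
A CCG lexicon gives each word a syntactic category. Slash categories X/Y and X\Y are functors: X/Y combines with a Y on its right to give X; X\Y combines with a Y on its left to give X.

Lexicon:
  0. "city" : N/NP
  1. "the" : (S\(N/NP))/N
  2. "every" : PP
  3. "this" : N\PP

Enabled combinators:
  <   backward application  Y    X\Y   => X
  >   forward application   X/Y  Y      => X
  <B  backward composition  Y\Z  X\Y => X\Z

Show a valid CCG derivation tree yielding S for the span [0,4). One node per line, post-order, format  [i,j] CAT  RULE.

[0,1] N/NP  lex  "city"
[1,2] (S\(N/NP))/N  lex  "the"
[2,3] PP  lex  "every"
[3,4] N\PP  lex  "this"
[2,4] N  <  k=3
[1,4] S\(N/NP)  >  k=2
[0,4] S  <  k=1

[0,4] S   <
  [0,1] "city" : N/NP
  [1,4] S\(N/NP)   >
    [1,2] "the" : (S\(N/NP))/N
    [2,4] N   <
      [2,3] "every" : PP
      [3,4] "this" : N\PP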